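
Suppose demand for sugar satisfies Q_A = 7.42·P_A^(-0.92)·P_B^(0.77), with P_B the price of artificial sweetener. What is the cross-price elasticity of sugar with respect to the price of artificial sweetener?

In a log-linear (constant-elasticity) demand function, the coefficient on the exponent of P_B is the cross-price elasticity.
ε = 0.77. Positive, so sugar and artificial sweetener are substitutes.

0.77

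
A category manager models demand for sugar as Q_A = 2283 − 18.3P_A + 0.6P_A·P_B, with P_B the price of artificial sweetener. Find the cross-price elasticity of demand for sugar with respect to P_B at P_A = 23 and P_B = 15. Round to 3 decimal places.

At P_A = 23 and P_B = 15: Q_A = 2069.1.
∂Q_A/∂P_B = 0.6P_A = 0.6(23) = 13.8000.
ε = (∂Q_A/∂P_B)(P_B/Q_A) = 13.8000 × (15/2069.1) ≈ 0.100.
ε > 0: substitutes.

0.100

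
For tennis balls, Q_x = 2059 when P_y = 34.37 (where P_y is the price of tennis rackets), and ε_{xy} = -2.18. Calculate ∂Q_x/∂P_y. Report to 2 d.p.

-130.60

ε = (∂Q_x/∂P_y)·(P_y/Q_x) ⇒ ∂Q_x/∂P_y = ε·Q_x/P_y = -2.18 × 2059/34.37 ≈ -130.60.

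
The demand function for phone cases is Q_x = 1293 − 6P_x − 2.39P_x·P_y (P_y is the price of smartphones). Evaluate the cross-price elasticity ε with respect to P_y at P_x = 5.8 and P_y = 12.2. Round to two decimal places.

-0.16

At P_x = 5.8 and P_y = 12.2: Q_x = 1089.084.
∂Q_x/∂P_y = -2.39P_x = -2.39(5.8) = -13.8620.
ε = (∂Q_x/∂P_y)(P_y/Q_x) = -13.8620 × (12.2/1089.084) ≈ -0.16.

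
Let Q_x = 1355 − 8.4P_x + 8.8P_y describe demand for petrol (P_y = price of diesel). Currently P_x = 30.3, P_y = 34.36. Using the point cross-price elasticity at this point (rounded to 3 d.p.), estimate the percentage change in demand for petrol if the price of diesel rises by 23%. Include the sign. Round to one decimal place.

5.0%

At P_x = 30.3, P_y = 34.36: Q_x = 1402.848.
∂Q_x/∂P_y = 8.8.
ε = (∂Q_x/∂P_y)(P_y/Q_x) = 8.8000 × 34.36/1402.848 ≈ 0.216.
%ΔQ_x ≈ ε × %ΔP_y = 0.216 × (23%) = 5.0%.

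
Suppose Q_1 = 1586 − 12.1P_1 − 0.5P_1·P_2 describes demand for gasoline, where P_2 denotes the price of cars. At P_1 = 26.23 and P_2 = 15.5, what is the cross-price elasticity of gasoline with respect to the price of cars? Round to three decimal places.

-0.191

At P_1 = 26.23 and P_2 = 15.5: Q_1 = 1065.334.
∂Q_1/∂P_2 = -0.5P_1 = -0.5(26.23) = -13.1150.
ε = (∂Q_1/∂P_2)(P_2/Q_1) = -13.1150 × (15.5/1065.334) ≈ -0.191.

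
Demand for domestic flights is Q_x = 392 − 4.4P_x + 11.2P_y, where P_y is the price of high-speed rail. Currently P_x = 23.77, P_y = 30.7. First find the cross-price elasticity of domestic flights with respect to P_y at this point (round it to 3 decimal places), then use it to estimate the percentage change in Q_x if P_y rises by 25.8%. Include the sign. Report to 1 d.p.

At P_x = 23.77, P_y = 30.7: Q_x = 631.252.
∂Q_x/∂P_y = 11.2.
ε = (∂Q_x/∂P_y)(P_y/Q_x) = 11.2000 × 30.7/631.252 ≈ 0.545.
%ΔQ_x ≈ ε × %ΔP_y = 0.545 × (25.8%) = 14.1%.

14.1%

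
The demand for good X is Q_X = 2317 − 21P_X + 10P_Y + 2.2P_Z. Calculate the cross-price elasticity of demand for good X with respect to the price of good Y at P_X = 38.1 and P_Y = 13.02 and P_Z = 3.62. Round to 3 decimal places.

0.079

At P_X = 38.1 and P_Y = 13.02 and P_Z = 3.62: Q_X = 1655.064.
∂Q_X/∂P_Y = 10.
ε = (∂Q_X/∂P_Y)(P_Y/Q_X) = 10 × (13.02/1655.064) ≈ 0.079.
Since ε > 0, good X and good Y are substitutes.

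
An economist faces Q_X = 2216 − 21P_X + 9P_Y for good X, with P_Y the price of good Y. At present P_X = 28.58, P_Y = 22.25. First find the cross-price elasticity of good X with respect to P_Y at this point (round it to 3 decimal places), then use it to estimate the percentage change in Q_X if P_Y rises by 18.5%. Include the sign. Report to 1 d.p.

2.0%

At P_X = 28.58, P_Y = 22.25: Q_X = 1816.07.
∂Q_X/∂P_Y = 9.
ε = (∂Q_X/∂P_Y)(P_Y/Q_X) = 9.0000 × 22.25/1816.07 ≈ 0.110.
%ΔQ_X ≈ ε × %ΔP_Y = 0.110 × (18.5%) = 2.0%.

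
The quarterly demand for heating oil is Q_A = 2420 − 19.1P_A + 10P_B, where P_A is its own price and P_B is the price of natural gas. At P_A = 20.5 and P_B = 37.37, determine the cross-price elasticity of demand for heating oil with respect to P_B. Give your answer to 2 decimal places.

0.16

At P_A = 20.5 and P_B = 37.37: Q_A = 2402.15.
∂Q_A/∂P_B = 10.
ε = (∂Q_A/∂P_B)(P_B/Q_A) = 10 × (37.37/2402.15) ≈ 0.16.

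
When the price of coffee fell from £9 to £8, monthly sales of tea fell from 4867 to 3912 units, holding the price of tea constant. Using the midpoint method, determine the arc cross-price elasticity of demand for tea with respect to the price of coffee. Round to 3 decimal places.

ΔQ_A = 3912 − 4867 = -955; ΔP_B = 8 − 9 = -1.
Midpoints: Q̄_A = 4389.5, P̄_B = 8.50.
ε = (ΔQ_A/Q̄_A)/(ΔP_B/P̄_B) = (-955/4389.5)/(-1/8.50) ≈ 1.849.

1.849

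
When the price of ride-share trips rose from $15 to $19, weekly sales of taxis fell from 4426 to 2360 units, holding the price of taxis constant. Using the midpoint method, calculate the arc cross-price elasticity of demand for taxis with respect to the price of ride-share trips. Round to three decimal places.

-2.588

ΔQ_A = 2360 − 4426 = -2066; ΔP_B = 19 − 15 = 4.
Midpoints: Q̄_A = 3393.0, P̄_B = 17.00.
ε = (ΔQ_A/Q̄_A)/(ΔP_B/P̄_B) = (-2066/3393.0)/(4/17.00) ≈ -2.588.
ε < 0: taxis and ride-share trips are complements.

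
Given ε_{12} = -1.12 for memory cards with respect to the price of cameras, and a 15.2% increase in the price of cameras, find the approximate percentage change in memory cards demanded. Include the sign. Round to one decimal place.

-17.0%

%ΔQ ≈ ε × %ΔP of cameras = -1.12 × (15.2%) = -17.0%.
Demand for memory cards falls by about 17.0%.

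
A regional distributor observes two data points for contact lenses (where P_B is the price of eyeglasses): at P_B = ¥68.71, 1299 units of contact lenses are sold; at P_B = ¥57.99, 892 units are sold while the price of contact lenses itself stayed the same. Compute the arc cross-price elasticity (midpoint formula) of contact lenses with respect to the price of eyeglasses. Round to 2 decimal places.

ΔQ_A = 892 − 1299 = -407; ΔP_B = 57.99 − 68.71 = -10.72.
Midpoints: Q̄_A = 1095.5, P̄_B = 63.35.
ε = (ΔQ_A/Q̄_A)/(ΔP_B/P̄_B) = (-407/1095.5)/(-10.72/63.35) ≈ 2.20.

2.20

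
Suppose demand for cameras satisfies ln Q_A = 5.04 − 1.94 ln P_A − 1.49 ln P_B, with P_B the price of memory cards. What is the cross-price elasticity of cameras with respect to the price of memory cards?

-1.49

In a log-linear (constant-elasticity) demand function, the coefficient on ln P_B is the cross-price elasticity.
ε = -1.49. Negative, so cameras and memory cards are complements.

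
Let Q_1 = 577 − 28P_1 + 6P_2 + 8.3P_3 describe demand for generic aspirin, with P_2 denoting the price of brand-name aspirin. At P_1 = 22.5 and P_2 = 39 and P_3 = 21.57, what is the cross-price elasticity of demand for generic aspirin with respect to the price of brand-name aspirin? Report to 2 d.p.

At P_1 = 22.5 and P_2 = 39 and P_3 = 21.57: Q_1 = 360.031.
∂Q_1/∂P_2 = 6.
ε = (∂Q_1/∂P_2)(P_2/Q_1) = 6 × (39/360.031) ≈ 0.65.
Since ε > 0, generic aspirin and brand-name aspirin are substitutes.

0.65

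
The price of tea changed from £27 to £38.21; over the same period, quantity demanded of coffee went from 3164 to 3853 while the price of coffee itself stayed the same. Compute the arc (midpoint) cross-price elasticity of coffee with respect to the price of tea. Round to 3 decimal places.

0.571

ΔQ_A = 3853 − 3164 = 689; ΔP_B = 38.21 − 27 = 11.21.
Midpoints: Q̄_A = 3508.5, P̄_B = 32.61.
ε = (ΔQ_A/Q̄_A)/(ΔP_B/P̄_B) = (689/3508.5)/(11.21/32.61) ≈ 0.571.
ε > 0: coffee and tea are substitutes.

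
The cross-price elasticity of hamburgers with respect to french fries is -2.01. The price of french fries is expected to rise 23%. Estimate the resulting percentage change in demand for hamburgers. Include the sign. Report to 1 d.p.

%ΔQ ≈ ε × %ΔP of french fries = -2.01 × (23%) = -46.2%.

-46.2%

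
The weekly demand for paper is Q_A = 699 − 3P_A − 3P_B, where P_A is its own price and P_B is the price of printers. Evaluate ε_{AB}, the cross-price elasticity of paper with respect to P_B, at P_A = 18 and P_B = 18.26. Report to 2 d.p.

At P_A = 18 and P_B = 18.26: Q_A = 590.22.
∂Q_A/∂P_B = -3.
ε = (∂Q_A/∂P_B)(P_B/Q_A) = -3 × (18.26/590.22) ≈ -0.09.
Since ε < 0, paper and printers are complements.

-0.09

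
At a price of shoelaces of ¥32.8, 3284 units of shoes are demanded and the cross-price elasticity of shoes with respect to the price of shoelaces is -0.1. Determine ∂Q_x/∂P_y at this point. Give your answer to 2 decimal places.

-10.01

ε = (∂Q_x/∂P_y)·(P_y/Q_x) ⇒ ∂Q_x/∂P_y = ε·Q_x/P_y = -0.1 × 3284/32.8 ≈ -10.01.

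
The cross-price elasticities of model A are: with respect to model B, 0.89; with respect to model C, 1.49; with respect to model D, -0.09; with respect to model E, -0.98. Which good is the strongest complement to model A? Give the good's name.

Complements have ε < 0. The most negative value is -0.98 (model E).

model E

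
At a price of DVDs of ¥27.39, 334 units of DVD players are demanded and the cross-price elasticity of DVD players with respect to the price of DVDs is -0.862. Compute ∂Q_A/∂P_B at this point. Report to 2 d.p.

-10.51

ε = (∂Q_A/∂P_B)·(P_B/Q_A) ⇒ ∂Q_A/∂P_B = ε·Q_A/P_B = -0.862 × 334/27.39 ≈ -10.51.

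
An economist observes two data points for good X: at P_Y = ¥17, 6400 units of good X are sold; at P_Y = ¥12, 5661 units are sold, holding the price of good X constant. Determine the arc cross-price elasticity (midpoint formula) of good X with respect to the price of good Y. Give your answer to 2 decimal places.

ΔQ_X = 5661 − 6400 = -739; ΔP_Y = 12 − 17 = -5.
Midpoints: Q̄_X = 6030.5, P̄_Y = 14.50.
ε = (ΔQ_X/Q̄_X)/(ΔP_Y/P̄_Y) = (-739/6030.5)/(-5/14.50) ≈ 0.36.
ε > 0: good X and good Y are substitutes.

0.36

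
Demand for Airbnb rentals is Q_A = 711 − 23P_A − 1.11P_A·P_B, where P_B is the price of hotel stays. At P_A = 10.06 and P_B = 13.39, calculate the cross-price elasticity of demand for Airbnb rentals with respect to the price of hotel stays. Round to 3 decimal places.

-0.453

At P_A = 10.06 and P_B = 13.39: Q_A = 330.099.
∂Q_A/∂P_B = -1.11P_A = -1.11(10.06) = -11.1666.
ε = (∂Q_A/∂P_B)(P_B/Q_A) = -11.1666 × (13.39/330.099) ≈ -0.453.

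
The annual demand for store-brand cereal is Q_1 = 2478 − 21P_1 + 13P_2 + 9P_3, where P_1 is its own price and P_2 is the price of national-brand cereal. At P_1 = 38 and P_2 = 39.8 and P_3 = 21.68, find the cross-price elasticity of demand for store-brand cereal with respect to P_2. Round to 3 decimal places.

0.216

At P_1 = 38 and P_2 = 39.8 and P_3 = 21.68: Q_1 = 2392.52.
∂Q_1/∂P_2 = 13.
ε = (∂Q_1/∂P_2)(P_2/Q_1) = 13 × (39.8/2392.52) ≈ 0.216.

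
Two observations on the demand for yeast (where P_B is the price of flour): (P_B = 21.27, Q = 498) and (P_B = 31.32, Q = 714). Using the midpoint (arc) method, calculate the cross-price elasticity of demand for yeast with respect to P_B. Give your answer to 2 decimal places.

0.93

ΔQ_A = 714 − 498 = 216; ΔP_B = 31.32 − 21.27 = 10.05.
Midpoints: Q̄_A = 606.0, P̄_B = 26.30.
ε = (ΔQ_A/Q̄_A)/(ΔP_B/P̄_B) = (216/606.0)/(10.05/26.30) ≈ 0.93.
ε > 0: yeast and flour are substitutes.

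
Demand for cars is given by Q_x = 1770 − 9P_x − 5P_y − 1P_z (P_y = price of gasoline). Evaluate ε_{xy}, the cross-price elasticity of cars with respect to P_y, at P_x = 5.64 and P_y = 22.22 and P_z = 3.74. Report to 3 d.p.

-0.069

At P_x = 5.64 and P_y = 22.22 and P_z = 3.74: Q_x = 1604.4.
∂Q_x/∂P_y = -5.
ε = (∂Q_x/∂P_y)(P_y/Q_x) = -5 × (22.22/1604.4) ≈ -0.069.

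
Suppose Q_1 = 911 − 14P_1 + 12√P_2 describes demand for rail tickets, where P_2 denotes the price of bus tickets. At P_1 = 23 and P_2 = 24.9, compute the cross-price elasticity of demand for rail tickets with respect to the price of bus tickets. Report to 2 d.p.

0.05

At P_1 = 23 and P_2 = 24.9: Q_1 = 648.880.
∂Q_1/∂P_2 = 12/(2√P_2) = 12/(2√24.9) = 1.2024.
ε = (∂Q_1/∂P_2)(P_2/Q_1) = 1.2024 × (24.9/648.880) ≈ 0.05.
ε > 0: substitutes.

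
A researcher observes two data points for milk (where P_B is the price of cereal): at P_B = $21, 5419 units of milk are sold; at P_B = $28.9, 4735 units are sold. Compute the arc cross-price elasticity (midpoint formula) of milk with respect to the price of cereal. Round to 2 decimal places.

ΔQ_A = 4735 − 5419 = -684; ΔP_B = 28.9 − 21 = 7.9.
Midpoints: Q̄_A = 5077.0, P̄_B = 24.95.
ε = (ΔQ_A/Q̄_A)/(ΔP_B/P̄_B) = (-684/5077.0)/(7.9/24.95) ≈ -0.43.

-0.43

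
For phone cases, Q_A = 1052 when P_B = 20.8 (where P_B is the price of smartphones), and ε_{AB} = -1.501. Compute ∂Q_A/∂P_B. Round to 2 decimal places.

-75.92

ε = (∂Q_A/∂P_B)·(P_B/Q_A) ⇒ ∂Q_A/∂P_B = ε·Q_A/P_B = -1.501 × 1052/20.8 ≈ -75.92.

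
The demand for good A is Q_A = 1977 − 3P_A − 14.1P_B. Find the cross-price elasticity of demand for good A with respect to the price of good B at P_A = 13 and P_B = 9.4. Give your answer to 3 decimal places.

At P_A = 13 and P_B = 9.4: Q_A = 1805.46.
∂Q_A/∂P_B = -14.1.
ε = (∂Q_A/∂P_B)(P_B/Q_A) = -14.1 × (9.4/1805.46) ≈ -0.073.

-0.073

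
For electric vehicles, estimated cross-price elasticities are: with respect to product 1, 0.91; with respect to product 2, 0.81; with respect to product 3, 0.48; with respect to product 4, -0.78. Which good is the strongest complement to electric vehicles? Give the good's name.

Complements have ε < 0. The most negative value is -0.78 (product 4).

product 4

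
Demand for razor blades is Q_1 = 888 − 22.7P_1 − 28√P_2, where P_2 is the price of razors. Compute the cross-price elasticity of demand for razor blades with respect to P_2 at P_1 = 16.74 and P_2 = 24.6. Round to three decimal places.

At P_1 = 16.74 and P_2 = 24.6: Q_1 = 369.127.
∂Q_1/∂P_2 = -28/(2√P_2) = -28/(2√24.6) = -2.8227.
ε = (∂Q_1/∂P_2)(P_2/Q_1) = -2.8227 × (24.6/369.127) ≈ -0.188.
ε < 0: complements.

-0.188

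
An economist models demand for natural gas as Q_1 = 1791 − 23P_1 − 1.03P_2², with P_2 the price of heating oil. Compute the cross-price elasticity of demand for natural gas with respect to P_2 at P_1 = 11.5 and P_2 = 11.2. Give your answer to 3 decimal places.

-0.185

At P_1 = 11.5 and P_2 = 11.2: Q_1 = 1397.297.
∂Q_1/∂P_2 = -2.06P_2 = -2.06(11.2) = -23.0720.
ε = (∂Q_1/∂P_2)(P_2/Q_1) = -23.0720 × (11.2/1397.297) ≈ -0.185.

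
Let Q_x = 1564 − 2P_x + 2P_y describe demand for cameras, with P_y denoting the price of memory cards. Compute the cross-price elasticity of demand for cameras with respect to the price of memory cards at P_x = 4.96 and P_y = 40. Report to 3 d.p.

At P_x = 4.96 and P_y = 40: Q_x = 1634.08.
∂Q_x/∂P_y = 2.
ε = (∂Q_x/∂P_y)(P_y/Q_x) = 2 × (40/1634.08) ≈ 0.049.

0.049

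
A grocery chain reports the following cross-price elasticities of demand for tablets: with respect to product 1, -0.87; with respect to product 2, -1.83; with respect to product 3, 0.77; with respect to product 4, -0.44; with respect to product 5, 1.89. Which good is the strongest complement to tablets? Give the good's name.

Complements have ε < 0. The most negative value is -1.83 (product 2).

product 2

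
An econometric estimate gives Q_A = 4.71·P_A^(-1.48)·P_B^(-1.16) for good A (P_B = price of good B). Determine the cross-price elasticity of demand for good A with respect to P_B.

In a log-linear (constant-elasticity) demand function, the coefficient on the exponent of P_B is the cross-price elasticity.
ε = -1.16. Negative, so good A and good B are complements.

-1.16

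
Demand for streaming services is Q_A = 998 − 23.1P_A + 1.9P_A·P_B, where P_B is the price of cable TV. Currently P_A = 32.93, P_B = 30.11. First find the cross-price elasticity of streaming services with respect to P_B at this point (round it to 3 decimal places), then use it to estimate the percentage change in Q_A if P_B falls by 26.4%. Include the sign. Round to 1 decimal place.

-23.4%

At P_A = 32.93, P_B = 30.11: Q_A = 2121.209.
∂Q_A/∂P_B = 1.9P_A = 62.5670.
ε = (∂Q_A/∂P_B)(P_B/Q_A) = 62.5670 × 30.11/2121.209 ≈ 0.888.
%ΔQ_A ≈ ε × %ΔP_B = 0.888 × (-26.4%) = -23.4%.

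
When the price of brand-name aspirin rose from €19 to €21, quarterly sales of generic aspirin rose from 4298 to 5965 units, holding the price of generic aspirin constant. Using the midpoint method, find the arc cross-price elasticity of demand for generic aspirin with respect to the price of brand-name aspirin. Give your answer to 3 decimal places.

3.249

ΔQ_A = 5965 − 4298 = 1667; ΔP_B = 21 − 19 = 2.
Midpoints: Q̄_A = 5131.5, P̄_B = 20.00.
ε = (ΔQ_A/Q̄_A)/(ΔP_B/P̄_B) = (1667/5131.5)/(2/20.00) ≈ 3.249.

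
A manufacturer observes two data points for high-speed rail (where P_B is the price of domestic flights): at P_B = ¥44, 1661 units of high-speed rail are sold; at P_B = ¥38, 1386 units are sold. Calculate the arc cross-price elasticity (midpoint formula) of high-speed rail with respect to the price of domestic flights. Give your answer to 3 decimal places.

ΔQ_A = 1386 − 1661 = -275; ΔP_B = 38 − 44 = -6.
Midpoints: Q̄_A = 1523.5, P̄_B = 41.00.
ε = (ΔQ_A/Q̄_A)/(ΔP_B/P̄_B) = (-275/1523.5)/(-6/41.00) ≈ 1.233.
ε > 0: high-speed rail and domestic flights are substitutes.

1.233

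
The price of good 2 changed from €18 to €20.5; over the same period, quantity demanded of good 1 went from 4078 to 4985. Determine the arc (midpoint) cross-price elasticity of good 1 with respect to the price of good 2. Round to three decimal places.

1.541

ΔQ_1 = 4985 − 4078 = 907; ΔP_2 = 20.5 − 18 = 2.5.
Midpoints: Q̄_1 = 4531.5, P̄_2 = 19.25.
ε = (ΔQ_1/Q̄_1)/(ΔP_2/P̄_2) = (907/4531.5)/(2.5/19.25) ≈ 1.541.
ε > 0: good 1 and good 2 are substitutes.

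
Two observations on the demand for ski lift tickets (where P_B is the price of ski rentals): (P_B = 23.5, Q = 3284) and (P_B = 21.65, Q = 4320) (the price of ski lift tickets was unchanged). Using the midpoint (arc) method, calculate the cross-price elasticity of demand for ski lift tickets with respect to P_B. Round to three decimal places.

ΔQ_A = 4320 − 3284 = 1036; ΔP_B = 21.65 − 23.5 = -1.85.
Midpoints: Q̄_A = 3802.0, P̄_B = 22.57.
ε = (ΔQ_A/Q̄_A)/(ΔP_B/P̄_B) = (1036/3802.0)/(-1.85/22.57) ≈ -3.325.

-3.325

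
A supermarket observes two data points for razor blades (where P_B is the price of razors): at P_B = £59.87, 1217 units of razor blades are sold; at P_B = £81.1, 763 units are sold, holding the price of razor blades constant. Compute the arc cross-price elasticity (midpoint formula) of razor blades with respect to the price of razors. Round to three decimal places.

-1.523

ΔQ_A = 763 − 1217 = -454; ΔP_B = 81.1 − 59.87 = 21.23.
Midpoints: Q̄_A = 990.0, P̄_B = 70.48.
ε = (ΔQ_A/Q̄_A)/(ΔP_B/P̄_B) = (-454/990.0)/(21.23/70.48) ≈ -1.523.
ε < 0: razor blades and razors are complements.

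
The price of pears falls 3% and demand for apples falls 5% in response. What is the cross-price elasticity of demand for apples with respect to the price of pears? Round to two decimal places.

ε = (%ΔQ of apples) / (%ΔP of pears) = (-5%) / (-3%) ≈ 1.67.

1.67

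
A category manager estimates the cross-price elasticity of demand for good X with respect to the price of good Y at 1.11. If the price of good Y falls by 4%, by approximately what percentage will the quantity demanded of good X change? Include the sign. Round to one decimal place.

%ΔQ ≈ ε × %ΔP of good Y = 1.11 × (-4%) = -4.4%.

-4.4%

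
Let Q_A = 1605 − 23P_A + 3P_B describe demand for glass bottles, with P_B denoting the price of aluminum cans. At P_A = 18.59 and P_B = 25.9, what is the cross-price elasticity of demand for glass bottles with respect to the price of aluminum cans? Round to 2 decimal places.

0.06

At P_A = 18.59 and P_B = 25.9: Q_A = 1255.13.
∂Q_A/∂P_B = 3.
ε = (∂Q_A/∂P_B)(P_B/Q_A) = 3 × (25.9/1255.13) ≈ 0.06.
Since ε > 0, glass bottles and aluminum cans are substitutes.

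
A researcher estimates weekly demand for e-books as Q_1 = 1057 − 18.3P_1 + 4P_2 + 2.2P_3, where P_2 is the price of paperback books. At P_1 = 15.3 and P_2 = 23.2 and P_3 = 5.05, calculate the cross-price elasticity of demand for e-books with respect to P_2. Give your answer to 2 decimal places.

0.11

At P_1 = 15.3 and P_2 = 23.2 and P_3 = 5.05: Q_1 = 880.92.
∂Q_1/∂P_2 = 4.
ε = (∂Q_1/∂P_2)(P_2/Q_1) = 4 × (23.2/880.92) ≈ 0.11.
Since ε > 0, e-books and paperback books are substitutes.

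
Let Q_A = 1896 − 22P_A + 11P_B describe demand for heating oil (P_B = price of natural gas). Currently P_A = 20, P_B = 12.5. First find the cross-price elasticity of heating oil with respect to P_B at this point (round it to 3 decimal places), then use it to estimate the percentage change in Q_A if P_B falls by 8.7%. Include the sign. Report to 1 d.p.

At P_A = 20, P_B = 12.5: Q_A = 1593.5.
∂Q_A/∂P_B = 11.
ε = (∂Q_A/∂P_B)(P_B/Q_A) = 11.0000 × 12.5/1593.5 ≈ 0.086.
%ΔQ_A ≈ ε × %ΔP_B = 0.086 × (-8.7%) = -0.7%.

-0.7%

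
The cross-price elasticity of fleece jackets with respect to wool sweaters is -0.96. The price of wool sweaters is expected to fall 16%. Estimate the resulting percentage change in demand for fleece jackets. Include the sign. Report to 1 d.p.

%ΔQ ≈ ε × %ΔP of wool sweaters = -0.96 × (-16%) = 15.4%.

15.4%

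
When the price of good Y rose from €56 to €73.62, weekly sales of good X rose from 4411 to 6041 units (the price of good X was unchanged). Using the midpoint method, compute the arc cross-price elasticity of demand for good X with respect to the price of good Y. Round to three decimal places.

1.147

ΔQ_X = 6041 − 4411 = 1630; ΔP_Y = 73.62 − 56 = 17.62.
Midpoints: Q̄_X = 5226.0, P̄_Y = 64.81.
ε = (ΔQ_X/Q̄_X)/(ΔP_Y/P̄_Y) = (1630/5226.0)/(17.62/64.81) ≈ 1.147.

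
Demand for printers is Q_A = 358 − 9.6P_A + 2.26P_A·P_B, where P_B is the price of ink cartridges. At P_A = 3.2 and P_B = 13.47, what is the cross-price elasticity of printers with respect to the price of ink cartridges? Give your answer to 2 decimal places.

At P_A = 3.2 and P_B = 13.47: Q_A = 424.695.
∂Q_A/∂P_B = 2.26P_A = 2.26(3.2) = 7.2320.
ε = (∂Q_A/∂P_B)(P_B/Q_A) = 7.2320 × (13.47/424.695) ≈ 0.23.
ε > 0: substitutes.

0.23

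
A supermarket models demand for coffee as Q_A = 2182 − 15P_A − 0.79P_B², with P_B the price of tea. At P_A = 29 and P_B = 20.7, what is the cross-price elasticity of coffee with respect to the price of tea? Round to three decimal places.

At P_A = 29 and P_B = 20.7: Q_A = 1408.493.
∂Q_A/∂P_B = -1.58P_B = -1.58(20.7) = -32.7060.
ε = (∂Q_A/∂P_B)(P_B/Q_A) = -32.7060 × (20.7/1408.493) ≈ -0.481.
ε < 0: complements.

-0.481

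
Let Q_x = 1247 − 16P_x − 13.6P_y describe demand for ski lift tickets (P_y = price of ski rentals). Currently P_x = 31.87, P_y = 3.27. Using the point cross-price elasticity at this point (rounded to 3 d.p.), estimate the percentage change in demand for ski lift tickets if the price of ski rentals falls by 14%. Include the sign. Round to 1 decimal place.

At P_x = 31.87, P_y = 3.27: Q_x = 692.608.
∂Q_x/∂P_y = -13.6.
ε = (∂Q_x/∂P_y)(P_y/Q_x) = -13.6000 × 3.27/692.608 ≈ -0.064.
%ΔQ_x ≈ ε × %ΔP_y = -0.064 × (-14%) = 0.9%.

0.9%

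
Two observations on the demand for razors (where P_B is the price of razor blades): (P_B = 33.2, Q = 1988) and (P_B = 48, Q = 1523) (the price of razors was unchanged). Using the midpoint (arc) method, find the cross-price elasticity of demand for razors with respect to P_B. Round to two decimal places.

-0.73

ΔQ_A = 1523 − 1988 = -465; ΔP_B = 48 − 33.2 = 14.8.
Midpoints: Q̄_A = 1755.5, P̄_B = 40.60.
ε = (ΔQ_A/Q̄_A)/(ΔP_B/P̄_B) = (-465/1755.5)/(14.8/40.60) ≈ -0.73.
ε < 0: razors and razor blades are complements.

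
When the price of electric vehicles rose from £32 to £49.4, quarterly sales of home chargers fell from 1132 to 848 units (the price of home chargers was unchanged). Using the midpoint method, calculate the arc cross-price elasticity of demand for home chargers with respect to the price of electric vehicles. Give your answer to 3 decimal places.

ΔQ_A = 848 − 1132 = -284; ΔP_B = 49.4 − 32 = 17.4.
Midpoints: Q̄_A = 990.0, P̄_B = 40.70.
ε = (ΔQ_A/Q̄_A)/(ΔP_B/P̄_B) = (-284/990.0)/(17.4/40.70) ≈ -0.671.

-0.671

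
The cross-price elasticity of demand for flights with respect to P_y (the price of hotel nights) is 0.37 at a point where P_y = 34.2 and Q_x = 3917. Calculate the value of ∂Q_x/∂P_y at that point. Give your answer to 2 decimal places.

ε = (∂Q_x/∂P_y)·(P_y/Q_x) ⇒ ∂Q_x/∂P_y = ε·Q_x/P_y = 0.37 × 3917/34.2 ≈ 42.38.

42.38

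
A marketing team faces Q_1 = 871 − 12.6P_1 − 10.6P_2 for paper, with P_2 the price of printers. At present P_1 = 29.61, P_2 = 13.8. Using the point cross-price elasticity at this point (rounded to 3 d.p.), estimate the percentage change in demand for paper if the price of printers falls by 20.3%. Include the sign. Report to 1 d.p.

8.4%

At P_1 = 29.61, P_2 = 13.8: Q_1 = 351.634.
∂Q_1/∂P_2 = -10.6.
ε = (∂Q_1/∂P_2)(P_2/Q_1) = -10.6000 × 13.8/351.634 ≈ -0.416.
%ΔQ_1 ≈ ε × %ΔP_2 = -0.416 × (-20.3%) = 8.4%.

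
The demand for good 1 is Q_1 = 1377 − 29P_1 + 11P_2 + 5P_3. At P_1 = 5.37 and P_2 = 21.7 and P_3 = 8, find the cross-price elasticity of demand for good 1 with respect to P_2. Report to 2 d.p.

0.16

At P_1 = 5.37 and P_2 = 21.7 and P_3 = 8: Q_1 = 1499.97.
∂Q_1/∂P_2 = 11.
ε = (∂Q_1/∂P_2)(P_2/Q_1) = 11 × (21.7/1499.97) ≈ 0.16.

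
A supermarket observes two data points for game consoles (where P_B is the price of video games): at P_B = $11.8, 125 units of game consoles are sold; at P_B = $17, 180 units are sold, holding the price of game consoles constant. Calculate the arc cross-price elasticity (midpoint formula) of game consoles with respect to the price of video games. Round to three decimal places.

ΔQ_A = 180 − 125 = 55; ΔP_B = 17 − 11.8 = 5.2.
Midpoints: Q̄_A = 152.5, P̄_B = 14.40.
ε = (ΔQ_A/Q̄_A)/(ΔP_B/P̄_B) = (55/152.5)/(5.2/14.40) ≈ 0.999.

0.999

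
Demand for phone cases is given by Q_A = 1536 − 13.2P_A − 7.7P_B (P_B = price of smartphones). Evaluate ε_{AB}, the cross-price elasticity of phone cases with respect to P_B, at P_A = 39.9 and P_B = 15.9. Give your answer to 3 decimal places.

At P_A = 39.9 and P_B = 15.9: Q_A = 886.89.
∂Q_A/∂P_B = -7.7.
ε = (∂Q_A/∂P_B)(P_B/Q_A) = -7.7 × (15.9/886.89) ≈ -0.138.
Since ε < 0, phone cases and smartphones are complements.

-0.138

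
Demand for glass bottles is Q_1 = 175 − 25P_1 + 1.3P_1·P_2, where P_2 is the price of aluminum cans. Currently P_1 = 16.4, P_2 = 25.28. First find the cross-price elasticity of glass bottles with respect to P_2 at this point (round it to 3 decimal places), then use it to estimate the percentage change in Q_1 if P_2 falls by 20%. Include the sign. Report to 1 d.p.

At P_1 = 16.4, P_2 = 25.28: Q_1 = 303.970.
∂Q_1/∂P_2 = 1.3P_1 = 21.3200.
ε = (∂Q_1/∂P_2)(P_2/Q_1) = 21.3200 × 25.28/303.970 ≈ 1.773.
%ΔQ_1 ≈ ε × %ΔP_2 = 1.773 × (-20%) = -35.5%.

-35.5%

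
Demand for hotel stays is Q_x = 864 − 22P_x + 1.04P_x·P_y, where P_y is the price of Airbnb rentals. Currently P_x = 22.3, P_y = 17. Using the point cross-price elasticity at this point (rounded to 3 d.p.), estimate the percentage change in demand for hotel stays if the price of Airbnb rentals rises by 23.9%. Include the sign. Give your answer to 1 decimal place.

12.3%

At P_x = 22.3, P_y = 17: Q_x = 767.664.
∂Q_x/∂P_y = 1.04P_x = 23.1920.
ε = (∂Q_x/∂P_y)(P_y/Q_x) = 23.1920 × 17/767.664 ≈ 0.514.
%ΔQ_x ≈ ε × %ΔP_y = 0.514 × (23.9%) = 12.3%.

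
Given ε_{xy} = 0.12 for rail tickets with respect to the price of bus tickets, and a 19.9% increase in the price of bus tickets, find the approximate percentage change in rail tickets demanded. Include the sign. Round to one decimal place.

2.4%

%ΔQ ≈ ε × %ΔP of bus tickets = 0.12 × (19.9%) = 2.4%.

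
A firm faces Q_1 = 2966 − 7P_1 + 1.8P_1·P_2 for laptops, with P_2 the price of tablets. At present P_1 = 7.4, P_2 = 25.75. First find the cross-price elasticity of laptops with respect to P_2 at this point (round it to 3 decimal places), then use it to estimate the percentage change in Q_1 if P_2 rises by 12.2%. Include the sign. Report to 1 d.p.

1.3%

At P_1 = 7.4, P_2 = 25.75: Q_1 = 3257.19.
∂Q_1/∂P_2 = 1.8P_1 = 13.3200.
ε = (∂Q_1/∂P_2)(P_2/Q_1) = 13.3200 × 25.75/3257.19 ≈ 0.105.
%ΔQ_1 ≈ ε × %ΔP_2 = 0.105 × (12.2%) = 1.3%.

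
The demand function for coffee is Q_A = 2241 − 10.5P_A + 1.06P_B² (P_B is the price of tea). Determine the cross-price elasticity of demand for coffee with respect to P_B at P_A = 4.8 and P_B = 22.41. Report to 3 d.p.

0.391

At P_A = 4.8 and P_B = 22.41: Q_A = 2722.941.
∂Q_A/∂P_B = 2.12P_B = 2.12(22.41) = 47.5092.
ε = (∂Q_A/∂P_B)(P_B/Q_A) = 47.5092 × (22.41/2722.941) ≈ 0.391.
ε > 0: substitutes.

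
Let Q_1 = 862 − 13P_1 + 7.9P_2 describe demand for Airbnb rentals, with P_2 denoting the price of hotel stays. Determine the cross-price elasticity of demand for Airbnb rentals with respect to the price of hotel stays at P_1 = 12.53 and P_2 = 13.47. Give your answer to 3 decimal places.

At P_1 = 12.53 and P_2 = 13.47: Q_1 = 805.523.
∂Q_1/∂P_2 = 7.9.
ε = (∂Q_1/∂P_2)(P_2/Q_1) = 7.9 × (13.47/805.523) ≈ 0.132.

0.132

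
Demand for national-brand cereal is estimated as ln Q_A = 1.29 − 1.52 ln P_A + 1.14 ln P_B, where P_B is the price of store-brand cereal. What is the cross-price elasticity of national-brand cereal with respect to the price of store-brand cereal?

In a log-linear (constant-elasticity) demand function, the coefficient on ln P_B is the cross-price elasticity.
ε = 1.14. Positive, so national-brand cereal and store-brand cereal are substitutes.

1.14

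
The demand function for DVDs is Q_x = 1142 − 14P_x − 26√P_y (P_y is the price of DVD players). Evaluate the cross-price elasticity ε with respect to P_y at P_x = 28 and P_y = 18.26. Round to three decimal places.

-0.087

At P_x = 28 and P_y = 18.26: Q_x = 638.898.
∂Q_x/∂P_y = -26/(2√P_y) = -26/(2√18.26) = -3.0422.
ε = (∂Q_x/∂P_y)(P_y/Q_x) = -3.0422 × (18.26/638.898) ≈ -0.087.
ε < 0: complements.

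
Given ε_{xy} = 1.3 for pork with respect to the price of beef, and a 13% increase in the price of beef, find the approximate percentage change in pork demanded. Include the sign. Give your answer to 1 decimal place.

16.9%

%ΔQ ≈ ε × %ΔP of beef = 1.3 × (13%) = 16.9%.
Demand for pork rises by about 16.9%.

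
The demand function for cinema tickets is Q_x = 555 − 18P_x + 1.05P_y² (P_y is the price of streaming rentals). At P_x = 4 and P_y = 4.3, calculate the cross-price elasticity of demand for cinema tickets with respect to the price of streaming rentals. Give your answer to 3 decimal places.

0.077

At P_x = 4 and P_y = 4.3: Q_x = 502.414.
∂Q_x/∂P_y = 2.1P_y = 2.1(4.3) = 9.0300.
ε = (∂Q_x/∂P_y)(P_y/Q_x) = 9.0300 × (4.3/502.414) ≈ 0.077.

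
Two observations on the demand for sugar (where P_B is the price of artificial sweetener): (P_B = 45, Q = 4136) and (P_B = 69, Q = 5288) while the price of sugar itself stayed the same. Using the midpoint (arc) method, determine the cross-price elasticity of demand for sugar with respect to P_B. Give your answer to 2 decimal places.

ΔQ_A = 5288 − 4136 = 1152; ΔP_B = 69 − 45 = 24.
Midpoints: Q̄_A = 4712.0, P̄_B = 57.00.
ε = (ΔQ_A/Q̄_A)/(ΔP_B/P̄_B) = (1152/4712.0)/(24/57.00) ≈ 0.58.
ε > 0: sugar and artificial sweetener are substitutes.

0.58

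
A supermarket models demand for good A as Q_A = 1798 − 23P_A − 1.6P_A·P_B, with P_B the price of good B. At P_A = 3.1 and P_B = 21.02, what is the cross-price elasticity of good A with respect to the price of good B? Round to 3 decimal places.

At P_A = 3.1 and P_B = 21.02: Q_A = 1622.441.
∂Q_A/∂P_B = -1.6P_A = -1.6(3.1) = -4.9600.
ε = (∂Q_A/∂P_B)(P_B/Q_A) = -4.9600 × (21.02/1622.441) ≈ -0.064.

-0.064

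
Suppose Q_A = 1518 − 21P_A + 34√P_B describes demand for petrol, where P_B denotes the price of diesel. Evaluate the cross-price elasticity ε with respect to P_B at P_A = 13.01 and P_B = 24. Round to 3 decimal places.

At P_A = 13.01 and P_B = 24: Q_A = 1411.355.
∂Q_A/∂P_B = 34/(2√P_B) = 34/(2√24) = 3.4701.
ε = (∂Q_A/∂P_B)(P_B/Q_A) = 3.4701 × (24/1411.355) ≈ 0.059.
ε > 0: substitutes.

0.059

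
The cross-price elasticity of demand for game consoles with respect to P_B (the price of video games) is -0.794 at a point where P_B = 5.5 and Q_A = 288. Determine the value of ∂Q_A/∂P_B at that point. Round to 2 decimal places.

-41.58

ε = (∂Q_A/∂P_B)·(P_B/Q_A) ⇒ ∂Q_A/∂P_B = ε·Q_A/P_B = -0.794 × 288/5.5 ≈ -41.58.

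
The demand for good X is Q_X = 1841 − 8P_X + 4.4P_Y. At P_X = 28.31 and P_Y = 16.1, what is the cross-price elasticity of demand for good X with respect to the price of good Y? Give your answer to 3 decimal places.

0.042

At P_X = 28.31 and P_Y = 16.1: Q_X = 1685.36.
∂Q_X/∂P_Y = 4.4.
ε = (∂Q_X/∂P_Y)(P_Y/Q_X) = 4.4 × (16.1/1685.36) ≈ 0.042.
Since ε > 0, good X and good Y are substitutes.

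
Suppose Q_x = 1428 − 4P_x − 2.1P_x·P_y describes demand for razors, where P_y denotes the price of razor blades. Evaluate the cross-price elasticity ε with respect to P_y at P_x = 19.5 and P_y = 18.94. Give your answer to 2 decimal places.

At P_x = 19.5 and P_y = 18.94: Q_x = 574.407.
∂Q_x/∂P_y = -2.1P_x = -2.1(19.5) = -40.9500.
ε = (∂Q_x/∂P_y)(P_y/Q_x) = -40.9500 × (18.94/574.407) ≈ -1.35.

-1.35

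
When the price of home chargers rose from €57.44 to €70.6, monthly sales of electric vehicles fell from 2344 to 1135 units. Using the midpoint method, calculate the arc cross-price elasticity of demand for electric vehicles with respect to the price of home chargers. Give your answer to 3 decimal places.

ΔQ_A = 1135 − 2344 = -1209; ΔP_B = 70.6 − 57.44 = 13.16.
Midpoints: Q̄_A = 1739.5, P̄_B = 64.02.
ε = (ΔQ_A/Q̄_A)/(ΔP_B/P̄_B) = (-1209/1739.5)/(13.16/64.02) ≈ -3.381.
ε < 0: electric vehicles and home chargers are complements.

-3.381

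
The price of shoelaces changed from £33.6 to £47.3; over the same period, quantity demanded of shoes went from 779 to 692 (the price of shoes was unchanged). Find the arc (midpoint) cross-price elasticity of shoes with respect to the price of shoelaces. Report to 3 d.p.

-0.349

ΔQ_A = 692 − 779 = -87; ΔP_B = 47.3 − 33.6 = 13.7.
Midpoints: Q̄_A = 735.5, P̄_B = 40.45.
ε = (ΔQ_A/Q̄_A)/(ΔP_B/P̄_B) = (-87/735.5)/(13.7/40.45) ≈ -0.349.
ε < 0: shoes and shoelaces are complements.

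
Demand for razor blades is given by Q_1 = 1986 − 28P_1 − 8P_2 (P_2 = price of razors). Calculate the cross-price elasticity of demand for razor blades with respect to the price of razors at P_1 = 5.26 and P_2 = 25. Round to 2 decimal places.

At P_1 = 5.26 and P_2 = 25: Q_1 = 1638.72.
∂Q_1/∂P_2 = -8.
ε = (∂Q_1/∂P_2)(P_2/Q_1) = -8 × (25/1638.72) ≈ -0.12.
Since ε < 0, razor blades and razors are complements.

-0.12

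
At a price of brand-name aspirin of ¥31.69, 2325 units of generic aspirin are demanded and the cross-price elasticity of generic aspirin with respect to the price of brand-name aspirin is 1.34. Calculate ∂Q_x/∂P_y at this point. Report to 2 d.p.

98.31

ε = (∂Q_x/∂P_y)·(P_y/Q_x) ⇒ ∂Q_x/∂P_y = ε·Q_x/P_y = 1.34 × 2325/31.69 ≈ 98.31.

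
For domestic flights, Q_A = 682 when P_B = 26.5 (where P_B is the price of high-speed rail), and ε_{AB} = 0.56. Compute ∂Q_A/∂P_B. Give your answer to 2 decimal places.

14.41

ε = (∂Q_A/∂P_B)·(P_B/Q_A) ⇒ ∂Q_A/∂P_B = ε·Q_A/P_B = 0.56 × 682/26.5 ≈ 14.41.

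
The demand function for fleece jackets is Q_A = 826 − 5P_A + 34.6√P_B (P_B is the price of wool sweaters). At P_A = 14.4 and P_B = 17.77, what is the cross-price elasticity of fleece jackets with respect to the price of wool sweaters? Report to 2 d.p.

At P_A = 14.4 and P_B = 17.77: Q_A = 899.854.
∂Q_A/∂P_B = 34.6/(2√P_B) = 34.6/(2√17.77) = 4.1040.
ε = (∂Q_A/∂P_B)(P_B/Q_A) = 4.1040 × (17.77/899.854) ≈ 0.08.

0.08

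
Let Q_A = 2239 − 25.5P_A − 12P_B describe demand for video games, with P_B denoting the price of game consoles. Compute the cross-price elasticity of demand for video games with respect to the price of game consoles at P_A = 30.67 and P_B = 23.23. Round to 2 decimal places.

At P_A = 30.67 and P_B = 23.23: Q_A = 1178.155.
∂Q_A/∂P_B = -12.
ε = (∂Q_A/∂P_B)(P_B/Q_A) = -12 × (23.23/1178.155) ≈ -0.24.
Since ε < 0, video games and game consoles are complements.

-0.24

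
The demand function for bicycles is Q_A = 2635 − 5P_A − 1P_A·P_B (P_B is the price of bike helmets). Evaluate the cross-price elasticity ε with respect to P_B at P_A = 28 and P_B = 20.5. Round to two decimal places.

At P_A = 28 and P_B = 20.5: Q_A = 1921.
∂Q_A/∂P_B = -1P_A = -1(28) = -28.0000.
ε = (∂Q_A/∂P_B)(P_B/Q_A) = -28.0000 × (20.5/1921) ≈ -0.30.

-0.30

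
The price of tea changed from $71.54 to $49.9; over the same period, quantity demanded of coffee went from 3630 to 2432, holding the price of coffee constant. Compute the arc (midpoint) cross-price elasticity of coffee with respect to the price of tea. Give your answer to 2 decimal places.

1.11

ΔQ_A = 2432 − 3630 = -1198; ΔP_B = 49.9 − 71.54 = -21.64.
Midpoints: Q̄_A = 3031.0, P̄_B = 60.72.
ε = (ΔQ_A/Q̄_A)/(ΔP_B/P̄_B) = (-1198/3031.0)/(-21.64/60.72) ≈ 1.11.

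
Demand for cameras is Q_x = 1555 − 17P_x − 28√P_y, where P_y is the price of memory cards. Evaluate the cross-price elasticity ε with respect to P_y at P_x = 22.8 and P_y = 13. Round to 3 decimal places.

-0.047

At P_x = 22.8 and P_y = 13: Q_x = 1066.445.
∂Q_x/∂P_y = -28/(2√P_y) = -28/(2√13) = -3.8829.
ε = (∂Q_x/∂P_y)(P_y/Q_x) = -3.8829 × (13/1066.445) ≈ -0.047.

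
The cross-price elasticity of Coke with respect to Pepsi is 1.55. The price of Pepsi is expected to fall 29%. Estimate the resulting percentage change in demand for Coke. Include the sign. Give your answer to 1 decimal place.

-45.0%

%ΔQ ≈ ε × %ΔP of Pepsi = 1.55 × (-29%) = -45.0%.
Demand for Coke falls by about 45.0%.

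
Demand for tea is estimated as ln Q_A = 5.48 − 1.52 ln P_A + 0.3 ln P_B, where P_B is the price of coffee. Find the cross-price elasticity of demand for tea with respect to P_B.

In a log-linear (constant-elasticity) demand function, the coefficient on ln P_B is the cross-price elasticity.
ε = 0.30. Positive, so tea and coffee are substitutes.

0.30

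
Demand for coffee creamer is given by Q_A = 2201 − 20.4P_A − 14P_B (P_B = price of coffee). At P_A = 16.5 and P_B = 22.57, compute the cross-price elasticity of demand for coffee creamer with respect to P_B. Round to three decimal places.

-0.204

At P_A = 16.5 and P_B = 22.57: Q_A = 1548.42.
∂Q_A/∂P_B = -14.
ε = (∂Q_A/∂P_B)(P_B/Q_A) = -14 × (22.57/1548.42) ≈ -0.204.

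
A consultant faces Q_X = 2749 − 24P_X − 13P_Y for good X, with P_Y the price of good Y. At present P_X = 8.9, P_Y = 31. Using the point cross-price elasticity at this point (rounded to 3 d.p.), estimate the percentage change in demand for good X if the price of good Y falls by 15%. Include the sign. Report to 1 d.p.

2.8%

At P_X = 8.9, P_Y = 31: Q_X = 2132.4.
∂Q_X/∂P_Y = -13.
ε = (∂Q_X/∂P_Y)(P_Y/Q_X) = -13.0000 × 31/2132.4 ≈ -0.189.
%ΔQ_X ≈ ε × %ΔP_Y = -0.189 × (-15%) = 2.8%.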